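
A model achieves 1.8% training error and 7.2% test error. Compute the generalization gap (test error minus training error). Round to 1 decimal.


Generalization gap = test_error - train_error
= 7.2 - 1.8
= 5.4%
A moderate gap.

5.4


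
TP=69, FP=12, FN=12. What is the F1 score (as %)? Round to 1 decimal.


Precision = TP / (TP + FP) = 69 / 81 = 0.8519
Recall = TP / (TP + FN) = 69 / 81 = 0.8519
F1 = 2 * P * R / (P + R)
= 2 * 0.8519 * 0.8519 / (0.8519 + 0.8519)
= 1.4513 / 1.7037
= 0.8519
As percentage: 85.2%

85.2


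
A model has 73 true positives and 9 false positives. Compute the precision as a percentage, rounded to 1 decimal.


Precision = TP / (TP + FP) * 100
= 73 / (73 + 9)
= 73 / 82
= 0.8902
= 89.0%

89.0


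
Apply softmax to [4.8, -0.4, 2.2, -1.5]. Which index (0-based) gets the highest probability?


Softmax is a monotonic transformation, so it preserves the argmax.
We need to find the index of the maximum logit.
Index 0: 4.8
Index 1: -0.4
Index 2: 2.2
Index 3: -1.5
Maximum logit = 4.8 at index 0

0


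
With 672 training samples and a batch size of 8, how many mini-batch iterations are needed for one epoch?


Iterations per epoch = dataset_size / batch_size
= 672 / 8
= 84

84


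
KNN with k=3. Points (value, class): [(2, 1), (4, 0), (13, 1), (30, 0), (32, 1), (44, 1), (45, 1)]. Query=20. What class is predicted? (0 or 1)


Distances from query 20:
Point 13 (class 1): distance = 7
Point 30 (class 0): distance = 10
Point 32 (class 1): distance = 12
K=3 nearest neighbors: classes = [1, 0, 1]
Votes for class 1: 2 / 3
Majority vote => class 1

1


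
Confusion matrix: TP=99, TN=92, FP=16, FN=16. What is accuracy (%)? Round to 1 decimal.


Accuracy = (TP + TN) / (TP + TN + FP + FN) * 100
= (99 + 92) / (99 + 92 + 16 + 16)
= 191 / 223
= 0.8565
= 85.7%

85.7


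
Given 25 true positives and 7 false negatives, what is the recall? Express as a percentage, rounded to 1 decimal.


Recall = TP / (TP + FN) * 100
= 25 / (25 + 7)
= 25 / 32
= 0.7812
= 78.1%

78.1


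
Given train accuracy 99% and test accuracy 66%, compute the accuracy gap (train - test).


Gap = train_accuracy - test_accuracy
= 99 - 66
= 33%
This large gap strongly indicates overfitting.

33


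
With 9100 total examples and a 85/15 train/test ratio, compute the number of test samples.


Train samples = 9100 * 85% = 7735
Test samples = 9100 - 7735
= 1365

1365


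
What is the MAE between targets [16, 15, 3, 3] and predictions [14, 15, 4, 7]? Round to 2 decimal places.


Absolute errors: [2, 0, 1, 4]
Sum of absolute errors = 7
MAE = 7 / 4 = 1.75

1.75


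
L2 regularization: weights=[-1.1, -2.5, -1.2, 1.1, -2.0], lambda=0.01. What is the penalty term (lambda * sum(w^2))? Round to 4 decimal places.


Squaring each weight:
(-1.1)^2 = 1.21
(-2.5)^2 = 6.25
(-1.2)^2 = 1.44
1.1^2 = 1.21
(-2.0)^2 = 4.0
Sum of squares = 14.11
Penalty = 0.01 * 14.11 = 0.1411

0.1411


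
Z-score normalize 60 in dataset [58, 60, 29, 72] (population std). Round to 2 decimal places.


Mean = (58 + 60 + 29 + 72) / 4 = 54.75
Variance = sum((x_i - mean)^2) / n = 249.6875
Std = sqrt(249.6875) = 15.8015
Z = (x - mean) / std
= (60 - 54.75) / 15.8015
= 5.25 / 15.8015
= 0.33

0.33


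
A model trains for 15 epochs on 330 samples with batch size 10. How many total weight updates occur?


Iterations per epoch = 330 / 10 = 33
Total updates = iterations_per_epoch * epochs
= 33 * 15
= 495

495


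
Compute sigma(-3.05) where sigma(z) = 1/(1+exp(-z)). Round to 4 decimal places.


sigmoid(z) = 1 / (1 + exp(-z))
exp(-(-3.05)) = exp(3.05) = 21.1153
1 + 21.1153 = 22.1153
1 / 22.1153 = 0.0452

0.0452


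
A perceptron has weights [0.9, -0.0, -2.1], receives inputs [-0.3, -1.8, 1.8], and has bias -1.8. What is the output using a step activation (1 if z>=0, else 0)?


z = w . x + b
= 0.9*-0.3 + -0.0*-1.8 + -2.1*1.8 + -1.8
= -0.27 + 0.0 + -3.78 + -1.8
= -4.05 + -1.8
= -5.85
Since z = -5.85 < 0, output = 0

0


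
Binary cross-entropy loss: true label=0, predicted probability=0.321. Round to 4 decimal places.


For y=0: Loss = -log(1-p)
= -log(1 - 0.321)
= -log(0.679)
= -(-0.3871)
= 0.3871

0.3871


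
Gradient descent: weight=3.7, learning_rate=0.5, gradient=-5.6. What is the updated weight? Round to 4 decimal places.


w_new = w_old - lr * gradient
= 3.7 - 0.5 * -5.6
= 3.7 - (-2.8)
= 6.5000

6.5000


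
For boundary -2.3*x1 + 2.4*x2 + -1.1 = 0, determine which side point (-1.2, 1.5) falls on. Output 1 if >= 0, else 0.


Compute -2.3 * -1.2 + 2.4 * 1.5 + -1.1
= 2.76 + 3.6 + -1.1
= 5.26
Since 5.26 >= 0, the point is on the positive side.

1


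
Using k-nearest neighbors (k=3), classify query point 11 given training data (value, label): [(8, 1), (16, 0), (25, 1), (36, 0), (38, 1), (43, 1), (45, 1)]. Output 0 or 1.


Distances from query 11:
Point 8 (class 1): distance = 3
Point 16 (class 0): distance = 5
Point 25 (class 1): distance = 14
K=3 nearest neighbors: classes = [1, 0, 1]
Votes for class 1: 2 / 3
Majority vote => class 1

1


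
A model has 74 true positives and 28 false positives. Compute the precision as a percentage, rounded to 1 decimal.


Precision = TP / (TP + FP) * 100
= 74 / (74 + 28)
= 74 / 102
= 0.7255
= 72.5%

72.5


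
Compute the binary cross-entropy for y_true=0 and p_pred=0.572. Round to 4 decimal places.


For y=0: Loss = -log(1-p)
= -log(1 - 0.572)
= -log(0.428)
= -(-0.8486)
= 0.8486

0.8486


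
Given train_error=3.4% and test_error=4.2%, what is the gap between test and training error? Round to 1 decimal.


Generalization gap = test_error - train_error
= 4.2 - 3.4
= 0.8%
A small gap suggests good generalization.

0.8


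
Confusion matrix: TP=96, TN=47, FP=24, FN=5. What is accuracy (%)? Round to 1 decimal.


Accuracy = (TP + TN) / (TP + TN + FP + FN) * 100
= (96 + 47) / (96 + 47 + 24 + 5)
= 143 / 172
= 0.8314
= 83.1%

83.1


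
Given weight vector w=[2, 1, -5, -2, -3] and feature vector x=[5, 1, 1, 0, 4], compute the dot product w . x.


Element-wise products:
2 * 5 = 10
1 * 1 = 1
-5 * 1 = -5
-2 * 0 = 0
-3 * 4 = -12
Sum = 10 + 1 + -5 + 0 + -12
= -6

-6


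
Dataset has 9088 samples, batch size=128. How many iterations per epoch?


Iterations per epoch = dataset_size / batch_size
= 9088 / 128
= 71

71


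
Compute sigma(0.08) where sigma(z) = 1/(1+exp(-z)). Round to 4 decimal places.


sigmoid(z) = 1 / (1 + exp(-z))
exp(-(0.08)) = exp(-0.08) = 0.9231
1 + 0.9231 = 1.9231
1 / 1.9231 = 0.5200

0.5200


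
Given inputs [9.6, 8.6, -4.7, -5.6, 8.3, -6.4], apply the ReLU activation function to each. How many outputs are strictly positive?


ReLU(x) = max(0, x) for each element:
ReLU(9.6) = 9.6
ReLU(8.6) = 8.6
ReLU(-4.7) = 0
ReLU(-5.6) = 0
ReLU(8.3) = 8.3
ReLU(-6.4) = 0
Active neurons (>0): 3

3


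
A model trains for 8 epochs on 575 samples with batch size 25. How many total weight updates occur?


Iterations per epoch = 575 / 25 = 23
Total updates = iterations_per_epoch * epochs
= 23 * 8
= 184

184


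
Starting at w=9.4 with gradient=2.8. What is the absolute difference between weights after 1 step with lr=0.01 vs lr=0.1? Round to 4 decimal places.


With lr=0.01: w_new = 9.4 - 0.01 * 2.8 = 9.372
With lr=0.1: w_new = 9.4 - 0.1 * 2.8 = 9.12
Absolute difference = |9.372 - 9.12|
= 0.2520

0.2520


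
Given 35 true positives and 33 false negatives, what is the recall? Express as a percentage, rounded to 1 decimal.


Recall = TP / (TP + FN) * 100
= 35 / (35 + 33)
= 35 / 68
= 0.5147
= 51.5%

51.5


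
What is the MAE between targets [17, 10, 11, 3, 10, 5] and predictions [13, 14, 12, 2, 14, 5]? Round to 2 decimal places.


Absolute errors: [4, 4, 1, 1, 4, 0]
Sum of absolute errors = 14
MAE = 14 / 6 = 2.33

2.33


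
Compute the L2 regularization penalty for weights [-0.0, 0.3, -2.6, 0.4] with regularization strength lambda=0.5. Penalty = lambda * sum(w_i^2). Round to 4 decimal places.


Squaring each weight:
(-0.0)^2 = 0.0
0.3^2 = 0.09
(-2.6)^2 = 6.76
0.4^2 = 0.16
Sum of squares = 7.01
Penalty = 0.5 * 7.01 = 3.5050

3.5050


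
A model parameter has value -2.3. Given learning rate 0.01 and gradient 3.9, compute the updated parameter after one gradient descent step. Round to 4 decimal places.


w_new = w_old - lr * gradient
= -2.3 - 0.01 * 3.9
= -2.3 - (0.039)
= -2.3390

-2.3390


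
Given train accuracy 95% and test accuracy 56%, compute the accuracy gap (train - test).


Gap = train_accuracy - test_accuracy
= 95 - 56
= 39%
This large gap strongly indicates overfitting.

39


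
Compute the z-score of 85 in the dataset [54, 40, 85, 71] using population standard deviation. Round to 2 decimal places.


Mean = (54 + 40 + 85 + 71) / 4 = 62.5
Variance = sum((x_i - mean)^2) / n = 289.25
Std = sqrt(289.25) = 17.0074
Z = (x - mean) / std
= (85 - 62.5) / 17.0074
= 22.5 / 17.0074
= 1.32

1.32


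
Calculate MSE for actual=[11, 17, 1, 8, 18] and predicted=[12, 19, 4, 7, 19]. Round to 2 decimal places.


Differences: [-1, -2, -3, 1, -1]
Squared errors: [1, 4, 9, 1, 1]
Sum of squared errors = 16
MSE = 16 / 5 = 3.20

3.20


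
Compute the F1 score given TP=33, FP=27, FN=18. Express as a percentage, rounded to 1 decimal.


Precision = TP / (TP + FP) = 33 / 60 = 0.55
Recall = TP / (TP + FN) = 33 / 51 = 0.6471
F1 = 2 * P * R / (P + R)
= 2 * 0.55 * 0.6471 / (0.55 + 0.6471)
= 0.7118 / 1.1971
= 0.5946
As percentage: 59.5%

59.5


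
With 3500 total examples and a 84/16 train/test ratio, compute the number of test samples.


Train samples = 3500 * 84% = 2940
Test samples = 3500 - 2940
= 560

560


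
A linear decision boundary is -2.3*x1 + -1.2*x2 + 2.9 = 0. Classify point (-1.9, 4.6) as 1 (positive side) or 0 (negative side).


Compute -2.3 * -1.9 + -1.2 * 4.6 + 2.9
= 4.37 + -5.52 + 2.9
= 1.75
Since 1.75 >= 0, the point is on the positive side.

1


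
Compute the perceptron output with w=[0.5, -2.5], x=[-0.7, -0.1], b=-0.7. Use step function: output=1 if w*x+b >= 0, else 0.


z = w . x + b
= 0.5*-0.7 + -2.5*-0.1 + -0.7
= -0.35 + 0.25 + -0.7
= -0.1 + -0.7
= -0.8
Since z = -0.8 < 0, output = 0

0


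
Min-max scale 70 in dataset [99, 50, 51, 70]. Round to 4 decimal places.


Min = 50, Max = 99
Range = 99 - 50 = 49
Scaled = (x - min) / (max - min)
= (70 - 50) / 49
= 20 / 49
= 0.4082

0.4082


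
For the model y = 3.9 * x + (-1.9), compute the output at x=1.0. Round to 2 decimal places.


y = 3.9 * 1.0 + (-1.9)
= 3.9 + (-1.9)
= 2.00

2.00


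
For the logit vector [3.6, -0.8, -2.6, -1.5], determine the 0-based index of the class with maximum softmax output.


Softmax is a monotonic transformation, so it preserves the argmax.
We need to find the index of the maximum logit.
Index 0: 3.6
Index 1: -0.8
Index 2: -2.6
Index 3: -1.5
Maximum logit = 3.6 at index 0

0


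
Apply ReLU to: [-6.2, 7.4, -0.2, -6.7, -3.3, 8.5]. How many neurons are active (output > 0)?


ReLU(x) = max(0, x) for each element:
ReLU(-6.2) = 0
ReLU(7.4) = 7.4
ReLU(-0.2) = 0
ReLU(-6.7) = 0
ReLU(-3.3) = 0
ReLU(8.5) = 8.5
Active neurons (>0): 2

2


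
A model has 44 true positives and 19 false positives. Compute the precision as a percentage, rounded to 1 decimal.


Precision = TP / (TP + FP) * 100
= 44 / (44 + 19)
= 44 / 63
= 0.6984
= 69.8%

69.8


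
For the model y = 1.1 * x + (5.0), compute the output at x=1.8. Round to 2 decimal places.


y = 1.1 * 1.8 + (5.0)
= 1.98 + (5.0)
= 6.98

6.98


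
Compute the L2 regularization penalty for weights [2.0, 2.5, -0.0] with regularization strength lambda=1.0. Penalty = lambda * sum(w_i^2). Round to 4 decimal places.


Squaring each weight:
2.0^2 = 4.0
2.5^2 = 6.25
(-0.0)^2 = 0.0
Sum of squares = 10.25
Penalty = 1.0 * 10.25 = 10.2500

10.2500


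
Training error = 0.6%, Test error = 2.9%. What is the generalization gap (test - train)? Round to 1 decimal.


Generalization gap = test_error - train_error
= 2.9 - 0.6
= 2.3%
A moderate gap.

2.3


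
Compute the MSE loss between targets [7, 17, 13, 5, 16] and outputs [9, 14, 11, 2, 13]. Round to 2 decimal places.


Differences: [-2, 3, 2, 3, 3]
Squared errors: [4, 9, 4, 9, 9]
Sum of squared errors = 35
MSE = 35 / 5 = 7.00

7.00


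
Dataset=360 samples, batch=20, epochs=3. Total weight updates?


Iterations per epoch = 360 / 20 = 18
Total updates = iterations_per_epoch * epochs
= 18 * 3
= 54

54


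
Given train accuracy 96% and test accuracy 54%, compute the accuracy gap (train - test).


Gap = train_accuracy - test_accuracy
= 96 - 54
= 42%
This large gap strongly indicates overfitting.

42


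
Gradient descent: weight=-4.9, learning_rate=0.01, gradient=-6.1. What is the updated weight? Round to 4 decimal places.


w_new = w_old - lr * gradient
= -4.9 - 0.01 * -6.1
= -4.9 - (-0.061)
= -4.8390

-4.8390


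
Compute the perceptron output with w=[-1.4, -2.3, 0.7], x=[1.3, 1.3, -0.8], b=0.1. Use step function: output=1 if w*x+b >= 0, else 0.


z = w . x + b
= -1.4*1.3 + -2.3*1.3 + 0.7*-0.8 + 0.1
= -1.82 + -2.99 + -0.56 + 0.1
= -5.37 + 0.1
= -5.27
Since z = -5.27 < 0, output = 0

0


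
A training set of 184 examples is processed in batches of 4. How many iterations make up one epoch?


Iterations per epoch = dataset_size / batch_size
= 184 / 4
= 46

46


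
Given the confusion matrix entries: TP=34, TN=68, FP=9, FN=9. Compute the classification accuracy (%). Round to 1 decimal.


Accuracy = (TP + TN) / (TP + TN + FP + FN) * 100
= (34 + 68) / (34 + 68 + 9 + 9)
= 102 / 120
= 0.85
= 85.0%

85.0


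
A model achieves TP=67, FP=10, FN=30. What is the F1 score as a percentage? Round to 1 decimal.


Precision = TP / (TP + FP) = 67 / 77 = 0.8701
Recall = TP / (TP + FN) = 67 / 97 = 0.6907
F1 = 2 * P * R / (P + R)
= 2 * 0.8701 * 0.6907 / (0.8701 + 0.6907)
= 1.202 / 1.5609
= 0.7701
As percentage: 77.0%

77.0


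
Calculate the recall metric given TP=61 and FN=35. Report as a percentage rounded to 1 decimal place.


Recall = TP / (TP + FN) * 100
= 61 / (61 + 35)
= 61 / 96
= 0.6354
= 63.5%

63.5


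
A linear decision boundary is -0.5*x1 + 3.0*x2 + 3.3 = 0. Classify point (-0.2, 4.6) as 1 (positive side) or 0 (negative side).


Compute -0.5 * -0.2 + 3.0 * 4.6 + 3.3
= 0.1 + 13.8 + 3.3
= 17.2
Since 17.2 >= 0, the point is on the positive side.

1


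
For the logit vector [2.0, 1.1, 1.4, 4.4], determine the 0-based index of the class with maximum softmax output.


Softmax is a monotonic transformation, so it preserves the argmax.
We need to find the index of the maximum logit.
Index 0: 2.0
Index 1: 1.1
Index 2: 1.4
Index 3: 4.4
Maximum logit = 4.4 at index 3

3


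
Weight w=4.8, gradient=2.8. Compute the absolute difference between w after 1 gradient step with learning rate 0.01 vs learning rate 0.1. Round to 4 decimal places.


With lr=0.01: w_new = 4.8 - 0.01 * 2.8 = 4.772
With lr=0.1: w_new = 4.8 - 0.1 * 2.8 = 4.52
Absolute difference = |4.772 - 4.52|
= 0.2520

0.2520


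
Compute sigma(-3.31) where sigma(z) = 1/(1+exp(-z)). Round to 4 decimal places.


sigmoid(z) = 1 / (1 + exp(-z))
exp(-(-3.31)) = exp(3.31) = 27.3851
1 + 27.3851 = 28.3851
1 / 28.3851 = 0.0352

0.0352


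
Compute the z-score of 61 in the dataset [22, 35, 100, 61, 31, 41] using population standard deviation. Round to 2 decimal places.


Mean = (22 + 35 + 100 + 61 + 31 + 41) / 6 = 48.3333
Variance = sum((x_i - mean)^2) / n = 675.8889
Std = sqrt(675.8889) = 25.9979
Z = (x - mean) / std
= (61 - 48.3333) / 25.9979
= 12.6667 / 25.9979
= 0.49

0.49


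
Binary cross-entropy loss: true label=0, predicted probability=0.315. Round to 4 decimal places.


For y=0: Loss = -log(1-p)
= -log(1 - 0.315)
= -log(0.685)
= -(-0.3783)
= 0.3783

0.3783


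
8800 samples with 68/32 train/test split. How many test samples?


Train samples = 8800 * 68% = 5984
Test samples = 8800 - 5984
= 2816

2816


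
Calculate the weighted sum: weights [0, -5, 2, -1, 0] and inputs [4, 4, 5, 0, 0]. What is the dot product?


Element-wise products:
0 * 4 = 0
-5 * 4 = -20
2 * 5 = 10
-1 * 0 = 0
0 * 0 = 0
Sum = 0 + -20 + 10 + 0 + 0
= -10

-10


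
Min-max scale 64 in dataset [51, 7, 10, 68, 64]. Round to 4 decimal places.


Min = 7, Max = 68
Range = 68 - 7 = 61
Scaled = (x - min) / (max - min)
= (64 - 7) / 61
= 57 / 61
= 0.9344

0.9344


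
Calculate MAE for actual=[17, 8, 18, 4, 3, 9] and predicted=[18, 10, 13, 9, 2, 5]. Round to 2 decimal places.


Absolute errors: [1, 2, 5, 5, 1, 4]
Sum of absolute errors = 18
MAE = 18 / 6 = 3.00

3.00


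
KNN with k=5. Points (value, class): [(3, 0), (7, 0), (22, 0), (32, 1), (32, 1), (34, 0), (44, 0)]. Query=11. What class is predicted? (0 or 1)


Distances from query 11:
Point 7 (class 0): distance = 4
Point 3 (class 0): distance = 8
Point 22 (class 0): distance = 11
Point 32 (class 1): distance = 21
Point 32 (class 1): distance = 21
K=5 nearest neighbors: classes = [0, 0, 0, 1, 1]
Votes for class 1: 2 / 5
Majority vote => class 0

0


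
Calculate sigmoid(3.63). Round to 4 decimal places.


sigmoid(z) = 1 / (1 + exp(-z))
exp(-(3.63)) = exp(-3.63) = 0.0265
1 + 0.0265 = 1.0265
1 / 1.0265 = 0.9742

0.9742


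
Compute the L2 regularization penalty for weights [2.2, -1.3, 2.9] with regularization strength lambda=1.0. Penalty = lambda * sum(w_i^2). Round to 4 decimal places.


Squaring each weight:
2.2^2 = 4.84
(-1.3)^2 = 1.69
2.9^2 = 8.41
Sum of squares = 14.94
Penalty = 1.0 * 14.94 = 14.9400

14.9400


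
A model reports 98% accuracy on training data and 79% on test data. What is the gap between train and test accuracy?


Gap = train_accuracy - test_accuracy
= 98 - 79
= 19%
This gap suggests the model is overfitting.

19


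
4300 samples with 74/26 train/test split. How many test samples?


Train samples = 4300 * 74% = 3182
Test samples = 4300 - 3182
= 1118

1118


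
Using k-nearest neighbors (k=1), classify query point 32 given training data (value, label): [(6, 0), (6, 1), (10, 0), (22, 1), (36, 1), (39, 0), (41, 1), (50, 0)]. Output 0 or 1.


Distances from query 32:
Point 36 (class 1): distance = 4
K=1 nearest neighbors: classes = [1]
Votes for class 1: 1 / 1
Majority vote => class 1

1


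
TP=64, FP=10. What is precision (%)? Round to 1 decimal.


Precision = TP / (TP + FP) * 100
= 64 / (64 + 10)
= 64 / 74
= 0.8649
= 86.5%

86.5


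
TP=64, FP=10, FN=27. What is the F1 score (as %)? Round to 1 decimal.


Precision = TP / (TP + FP) = 64 / 74 = 0.8649
Recall = TP / (TP + FN) = 64 / 91 = 0.7033
F1 = 2 * P * R / (P + R)
= 2 * 0.8649 * 0.7033 / (0.8649 + 0.7033)
= 1.2165 / 1.5682
= 0.7758
As percentage: 77.6%

77.6


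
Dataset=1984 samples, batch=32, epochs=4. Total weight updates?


Iterations per epoch = 1984 / 32 = 62
Total updates = iterations_per_epoch * epochs
= 62 * 4
= 248

248


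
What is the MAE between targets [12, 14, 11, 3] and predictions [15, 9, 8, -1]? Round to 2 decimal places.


Absolute errors: [3, 5, 3, 4]
Sum of absolute errors = 15
MAE = 15 / 4 = 3.75

3.75


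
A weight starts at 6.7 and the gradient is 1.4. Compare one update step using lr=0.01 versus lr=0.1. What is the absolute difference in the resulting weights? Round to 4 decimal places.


With lr=0.01: w_new = 6.7 - 0.01 * 1.4 = 6.686
With lr=0.1: w_new = 6.7 - 0.1 * 1.4 = 6.56
Absolute difference = |6.686 - 6.56|
= 0.1260

0.1260


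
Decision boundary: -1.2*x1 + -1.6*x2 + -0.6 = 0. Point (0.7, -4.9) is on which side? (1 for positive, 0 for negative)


Compute -1.2 * 0.7 + -1.6 * -4.9 + -0.6
= -0.84 + 7.84 + -0.6
= 6.4
Since 6.4 >= 0, the point is on the positive side.

1


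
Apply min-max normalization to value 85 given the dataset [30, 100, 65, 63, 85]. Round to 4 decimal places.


Min = 30, Max = 100
Range = 100 - 30 = 70
Scaled = (x - min) / (max - min)
= (85 - 30) / 70
= 55 / 70
= 0.7857

0.7857


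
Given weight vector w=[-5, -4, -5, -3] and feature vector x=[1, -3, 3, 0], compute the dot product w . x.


Element-wise products:
-5 * 1 = -5
-4 * -3 = 12
-5 * 3 = -15
-3 * 0 = 0
Sum = -5 + 12 + -15 + 0
= -8

-8


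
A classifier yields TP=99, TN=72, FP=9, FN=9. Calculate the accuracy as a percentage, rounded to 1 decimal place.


Accuracy = (TP + TN) / (TP + TN + FP + FN) * 100
= (99 + 72) / (99 + 72 + 9 + 9)
= 171 / 189
= 0.9048
= 90.5%

90.5


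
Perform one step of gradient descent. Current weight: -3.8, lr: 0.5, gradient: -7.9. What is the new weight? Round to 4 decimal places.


w_new = w_old - lr * gradient
= -3.8 - 0.5 * -7.9
= -3.8 - (-3.95)
= 0.1500

0.1500


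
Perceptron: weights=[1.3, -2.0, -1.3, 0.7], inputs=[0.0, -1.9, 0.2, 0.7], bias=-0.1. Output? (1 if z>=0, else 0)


z = w . x + b
= 1.3*0.0 + -2.0*-1.9 + -1.3*0.2 + 0.7*0.7 + -0.1
= 0.0 + 3.8 + -0.26 + 0.49 + -0.1
= 4.03 + -0.1
= 3.93
Since z = 3.93 >= 0, output = 1

1


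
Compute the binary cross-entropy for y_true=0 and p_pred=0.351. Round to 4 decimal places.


For y=0: Loss = -log(1-p)
= -log(1 - 0.351)
= -log(0.649)
= -(-0.4323)
= 0.4323

0.4323


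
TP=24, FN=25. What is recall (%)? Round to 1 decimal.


Recall = TP / (TP + FN) * 100
= 24 / (24 + 25)
= 24 / 49
= 0.4898
= 49.0%

49.0


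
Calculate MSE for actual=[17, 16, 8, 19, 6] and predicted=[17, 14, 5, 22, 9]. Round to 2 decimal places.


Differences: [0, 2, 3, -3, -3]
Squared errors: [0, 4, 9, 9, 9]
Sum of squared errors = 31
MSE = 31 / 5 = 6.20

6.20


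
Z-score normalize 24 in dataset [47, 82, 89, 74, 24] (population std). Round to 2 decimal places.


Mean = (47 + 82 + 89 + 74 + 24) / 5 = 63.2
Variance = sum((x_i - mean)^2) / n = 586.96
Std = sqrt(586.96) = 24.2273
Z = (x - mean) / std
= (24 - 63.2) / 24.2273
= -39.2 / 24.2273
= -1.62

-1.62


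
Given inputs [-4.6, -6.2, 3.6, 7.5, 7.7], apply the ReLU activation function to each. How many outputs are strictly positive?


ReLU(x) = max(0, x) for each element:
ReLU(-4.6) = 0
ReLU(-6.2) = 0
ReLU(3.6) = 3.6
ReLU(7.5) = 7.5
ReLU(7.7) = 7.7
Active neurons (>0): 3

3


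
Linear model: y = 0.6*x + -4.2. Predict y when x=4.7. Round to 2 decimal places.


y = 0.6 * 4.7 + (-4.2)
= 2.82 + (-4.2)
= -1.38

-1.38


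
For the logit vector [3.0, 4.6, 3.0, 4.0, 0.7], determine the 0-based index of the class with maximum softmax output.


Softmax is a monotonic transformation, so it preserves the argmax.
We need to find the index of the maximum logit.
Index 0: 3.0
Index 1: 4.6
Index 2: 3.0
Index 3: 4.0
Index 4: 0.7
Maximum logit = 4.6 at index 1

1


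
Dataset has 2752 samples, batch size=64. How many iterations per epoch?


Iterations per epoch = dataset_size / batch_size
= 2752 / 64
= 43

43


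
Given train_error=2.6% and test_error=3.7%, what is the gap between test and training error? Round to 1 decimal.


Generalization gap = test_error - train_error
= 3.7 - 2.6
= 1.1%
A small gap suggests good generalization.

1.1


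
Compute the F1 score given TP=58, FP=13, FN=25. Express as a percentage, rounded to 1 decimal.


Precision = TP / (TP + FP) = 58 / 71 = 0.8169
Recall = TP / (TP + FN) = 58 / 83 = 0.6988
F1 = 2 * P * R / (P + R)
= 2 * 0.8169 * 0.6988 / (0.8169 + 0.6988)
= 1.1417 / 1.5157
= 0.7532
As percentage: 75.3%

75.3


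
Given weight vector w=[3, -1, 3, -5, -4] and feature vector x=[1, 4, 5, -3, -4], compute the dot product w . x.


Element-wise products:
3 * 1 = 3
-1 * 4 = -4
3 * 5 = 15
-5 * -3 = 15
-4 * -4 = 16
Sum = 3 + -4 + 15 + 15 + 16
= 45

45


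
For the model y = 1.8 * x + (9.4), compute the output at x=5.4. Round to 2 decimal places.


y = 1.8 * 5.4 + (9.4)
= 9.72 + (9.4)
= 19.12

19.12


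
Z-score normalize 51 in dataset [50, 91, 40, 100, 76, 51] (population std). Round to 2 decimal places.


Mean = (50 + 91 + 40 + 100 + 76 + 51) / 6 = 68.0
Variance = sum((x_i - mean)^2) / n = 502.3333
Std = sqrt(502.3333) = 22.4128
Z = (x - mean) / std
= (51 - 68.0) / 22.4128
= -17.0 / 22.4128
= -0.76

-0.76


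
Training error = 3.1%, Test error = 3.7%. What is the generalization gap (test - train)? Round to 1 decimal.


Generalization gap = test_error - train_error
= 3.7 - 3.1
= 0.6%
A small gap suggests good generalization.

0.6


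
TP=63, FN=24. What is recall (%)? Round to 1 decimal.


Recall = TP / (TP + FN) * 100
= 63 / (63 + 24)
= 63 / 87
= 0.7241
= 72.4%

72.4


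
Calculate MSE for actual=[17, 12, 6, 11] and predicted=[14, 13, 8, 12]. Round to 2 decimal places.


Differences: [3, -1, -2, -1]
Squared errors: [9, 1, 4, 1]
Sum of squared errors = 15
MSE = 15 / 4 = 3.75

3.75


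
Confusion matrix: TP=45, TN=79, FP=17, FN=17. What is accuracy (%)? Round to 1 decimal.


Accuracy = (TP + TN) / (TP + TN + FP + FN) * 100
= (45 + 79) / (45 + 79 + 17 + 17)
= 124 / 158
= 0.7848
= 78.5%

78.5


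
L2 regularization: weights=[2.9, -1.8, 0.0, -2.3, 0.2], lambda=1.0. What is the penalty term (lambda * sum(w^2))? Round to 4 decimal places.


Squaring each weight:
2.9^2 = 8.41
(-1.8)^2 = 3.24
0.0^2 = 0.0
(-2.3)^2 = 5.29
0.2^2 = 0.04
Sum of squares = 16.98
Penalty = 1.0 * 16.98 = 16.9800

16.9800


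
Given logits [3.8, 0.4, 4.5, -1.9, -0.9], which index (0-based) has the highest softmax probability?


Softmax is a monotonic transformation, so it preserves the argmax.
We need to find the index of the maximum logit.
Index 0: 3.8
Index 1: 0.4
Index 2: 4.5
Index 3: -1.9
Index 4: -0.9
Maximum logit = 4.5 at index 2

2


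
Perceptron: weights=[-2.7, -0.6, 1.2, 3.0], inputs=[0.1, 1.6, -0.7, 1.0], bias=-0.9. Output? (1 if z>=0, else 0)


z = w . x + b
= -2.7*0.1 + -0.6*1.6 + 1.2*-0.7 + 3.0*1.0 + -0.9
= -0.27 + -0.96 + -0.84 + 3.0 + -0.9
= 0.93 + -0.9
= 0.03
Since z = 0.03 >= 0, output = 1

1


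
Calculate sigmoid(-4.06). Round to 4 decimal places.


sigmoid(z) = 1 / (1 + exp(-z))
exp(-(-4.06)) = exp(4.06) = 57.9743
1 + 57.9743 = 58.9743
1 / 58.9743 = 0.0170

0.0170


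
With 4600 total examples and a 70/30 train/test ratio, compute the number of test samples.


Train samples = 4600 * 70% = 3220
Test samples = 4600 - 3220
= 1380

1380


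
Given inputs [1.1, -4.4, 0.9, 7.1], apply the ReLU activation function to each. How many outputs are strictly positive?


ReLU(x) = max(0, x) for each element:
ReLU(1.1) = 1.1
ReLU(-4.4) = 0
ReLU(0.9) = 0.9
ReLU(7.1) = 7.1
Active neurons (>0): 3

3


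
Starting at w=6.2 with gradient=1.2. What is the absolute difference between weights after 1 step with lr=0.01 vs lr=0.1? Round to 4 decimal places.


With lr=0.01: w_new = 6.2 - 0.01 * 1.2 = 6.188
With lr=0.1: w_new = 6.2 - 0.1 * 1.2 = 6.08
Absolute difference = |6.188 - 6.08|
= 0.1080

0.1080


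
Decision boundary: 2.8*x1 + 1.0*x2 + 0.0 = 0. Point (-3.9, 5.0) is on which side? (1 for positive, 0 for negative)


Compute 2.8 * -3.9 + 1.0 * 5.0 + 0.0
= -10.92 + 5.0 + 0.0
= -5.92
Since -5.92 < 0, the point is on the negative side.

0


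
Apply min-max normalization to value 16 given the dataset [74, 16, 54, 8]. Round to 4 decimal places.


Min = 8, Max = 74
Range = 74 - 8 = 66
Scaled = (x - min) / (max - min)
= (16 - 8) / 66
= 8 / 66
= 0.1212

0.1212


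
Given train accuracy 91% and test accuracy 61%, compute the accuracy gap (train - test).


Gap = train_accuracy - test_accuracy
= 91 - 61
= 30%
This large gap strongly indicates overfitting.

30


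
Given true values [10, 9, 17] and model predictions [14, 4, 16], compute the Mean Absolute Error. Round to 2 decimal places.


Absolute errors: [4, 5, 1]
Sum of absolute errors = 10
MAE = 10 / 3 = 3.33

3.33


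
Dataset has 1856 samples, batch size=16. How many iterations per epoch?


Iterations per epoch = dataset_size / batch_size
= 1856 / 16
= 116

116


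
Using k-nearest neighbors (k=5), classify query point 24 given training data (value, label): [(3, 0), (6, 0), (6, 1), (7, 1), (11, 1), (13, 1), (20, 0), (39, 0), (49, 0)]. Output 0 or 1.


Distances from query 24:
Point 20 (class 0): distance = 4
Point 13 (class 1): distance = 11
Point 11 (class 1): distance = 13
Point 39 (class 0): distance = 15
Point 7 (class 1): distance = 17
K=5 nearest neighbors: classes = [0, 1, 1, 0, 1]
Votes for class 1: 3 / 5
Majority vote => class 1

1


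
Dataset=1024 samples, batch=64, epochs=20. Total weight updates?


Iterations per epoch = 1024 / 64 = 16
Total updates = iterations_per_epoch * epochs
= 16 * 20
= 320

320


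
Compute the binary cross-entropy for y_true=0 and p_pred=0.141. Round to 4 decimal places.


For y=0: Loss = -log(1-p)
= -log(1 - 0.141)
= -log(0.859)
= -(-0.152)
= 0.1520

0.1520


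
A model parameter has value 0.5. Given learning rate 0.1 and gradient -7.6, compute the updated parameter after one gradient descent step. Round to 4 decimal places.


w_new = w_old - lr * gradient
= 0.5 - 0.1 * -7.6
= 0.5 - (-0.76)
= 1.2600

1.2600


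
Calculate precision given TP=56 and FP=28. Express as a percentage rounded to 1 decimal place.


Precision = TP / (TP + FP) * 100
= 56 / (56 + 28)
= 56 / 84
= 0.6667
= 66.7%

66.7


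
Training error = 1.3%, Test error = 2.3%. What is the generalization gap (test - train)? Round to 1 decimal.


Generalization gap = test_error - train_error
= 2.3 - 1.3
= 1.0%
A small gap suggests good generalization.

1.0


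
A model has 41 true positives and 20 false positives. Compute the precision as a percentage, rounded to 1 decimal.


Precision = TP / (TP + FP) * 100
= 41 / (41 + 20)
= 41 / 61
= 0.6721
= 67.2%

67.2


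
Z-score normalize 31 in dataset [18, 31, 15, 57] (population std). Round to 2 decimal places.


Mean = (18 + 31 + 15 + 57) / 4 = 30.25
Variance = sum((x_i - mean)^2) / n = 274.6875
Std = sqrt(274.6875) = 16.5737
Z = (x - mean) / std
= (31 - 30.25) / 16.5737
= 0.75 / 16.5737
= 0.05

0.05


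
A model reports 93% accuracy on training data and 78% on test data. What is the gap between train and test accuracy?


Gap = train_accuracy - test_accuracy
= 93 - 78
= 15%
This gap suggests the model is overfitting.

15


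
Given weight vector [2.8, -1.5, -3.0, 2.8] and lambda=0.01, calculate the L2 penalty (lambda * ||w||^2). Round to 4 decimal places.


Squaring each weight:
2.8^2 = 7.84
(-1.5)^2 = 2.25
(-3.0)^2 = 9.0
2.8^2 = 7.84
Sum of squares = 26.93
Penalty = 0.01 * 26.93 = 0.2693

0.2693


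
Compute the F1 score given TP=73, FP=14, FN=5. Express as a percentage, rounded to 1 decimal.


Precision = TP / (TP + FP) = 73 / 87 = 0.8391
Recall = TP / (TP + FN) = 73 / 78 = 0.9359
F1 = 2 * P * R / (P + R)
= 2 * 0.8391 * 0.9359 / (0.8391 + 0.9359)
= 1.5706 / 1.775
= 0.8848
As percentage: 88.5%

88.5


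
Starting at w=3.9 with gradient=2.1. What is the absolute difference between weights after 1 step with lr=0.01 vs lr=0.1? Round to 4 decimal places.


With lr=0.01: w_new = 3.9 - 0.01 * 2.1 = 3.879
With lr=0.1: w_new = 3.9 - 0.1 * 2.1 = 3.69
Absolute difference = |3.879 - 3.69|
= 0.1890

0.1890


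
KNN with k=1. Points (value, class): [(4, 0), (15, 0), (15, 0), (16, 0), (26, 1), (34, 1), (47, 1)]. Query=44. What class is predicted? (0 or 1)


Distances from query 44:
Point 47 (class 1): distance = 3
K=1 nearest neighbors: classes = [1]
Votes for class 1: 1 / 1
Majority vote => class 1

1


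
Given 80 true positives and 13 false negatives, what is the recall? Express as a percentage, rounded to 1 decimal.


Recall = TP / (TP + FN) * 100
= 80 / (80 + 13)
= 80 / 93
= 0.8602
= 86.0%

86.0


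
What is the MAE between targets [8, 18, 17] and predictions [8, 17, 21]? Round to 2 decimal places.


Absolute errors: [0, 1, 4]
Sum of absolute errors = 5
MAE = 5 / 3 = 1.67

1.67


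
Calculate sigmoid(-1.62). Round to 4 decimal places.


sigmoid(z) = 1 / (1 + exp(-z))
exp(-(-1.62)) = exp(1.62) = 5.0531
1 + 5.0531 = 6.0531
1 / 6.0531 = 0.1652

0.1652


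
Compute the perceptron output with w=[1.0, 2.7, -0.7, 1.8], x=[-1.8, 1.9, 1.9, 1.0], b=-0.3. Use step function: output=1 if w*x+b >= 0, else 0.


z = w . x + b
= 1.0*-1.8 + 2.7*1.9 + -0.7*1.9 + 1.8*1.0 + -0.3
= -1.8 + 5.13 + -1.33 + 1.8 + -0.3
= 3.8 + -0.3
= 3.5
Since z = 3.5 >= 0, output = 1

1


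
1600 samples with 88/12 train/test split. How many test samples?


Train samples = 1600 * 88% = 1408
Test samples = 1600 - 1408
= 192

192


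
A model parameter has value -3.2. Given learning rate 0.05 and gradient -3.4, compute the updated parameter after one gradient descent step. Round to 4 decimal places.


w_new = w_old - lr * gradient
= -3.2 - 0.05 * -3.4
= -3.2 - (-0.17)
= -3.0300

-3.0300


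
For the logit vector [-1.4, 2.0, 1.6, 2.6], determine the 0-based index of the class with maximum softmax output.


Softmax is a monotonic transformation, so it preserves the argmax.
We need to find the index of the maximum logit.
Index 0: -1.4
Index 1: 2.0
Index 2: 1.6
Index 3: 2.6
Maximum logit = 2.6 at index 3

3


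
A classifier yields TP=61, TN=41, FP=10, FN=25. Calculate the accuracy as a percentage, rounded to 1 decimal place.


Accuracy = (TP + TN) / (TP + TN + FP + FN) * 100
= (61 + 41) / (61 + 41 + 10 + 25)
= 102 / 137
= 0.7445
= 74.5%

74.5


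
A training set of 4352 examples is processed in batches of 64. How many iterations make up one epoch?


Iterations per epoch = dataset_size / batch_size
= 4352 / 64
= 68

68


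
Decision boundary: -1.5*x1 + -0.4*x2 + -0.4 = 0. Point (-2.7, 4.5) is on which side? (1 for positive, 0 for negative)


Compute -1.5 * -2.7 + -0.4 * 4.5 + -0.4
= 4.05 + -1.8 + -0.4
= 1.85
Since 1.85 >= 0, the point is on the positive side.

1


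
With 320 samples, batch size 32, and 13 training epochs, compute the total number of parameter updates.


Iterations per epoch = 320 / 32 = 10
Total updates = iterations_per_epoch * epochs
= 10 * 13
= 130

130


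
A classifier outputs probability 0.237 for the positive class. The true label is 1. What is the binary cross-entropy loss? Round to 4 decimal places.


For y=1: Loss = -log(p)
= -log(0.237)
= -(-1.4397)
= 1.4397

1.4397


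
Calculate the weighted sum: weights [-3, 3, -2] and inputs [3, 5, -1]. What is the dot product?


Element-wise products:
-3 * 3 = -9
3 * 5 = 15
-2 * -1 = 2
Sum = -9 + 15 + 2
= 8

8


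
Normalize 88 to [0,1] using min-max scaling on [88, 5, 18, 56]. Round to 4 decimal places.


Min = 5, Max = 88
Range = 88 - 5 = 83
Scaled = (x - min) / (max - min)
= (88 - 5) / 83
= 83 / 83
= 1.0000

1.0000


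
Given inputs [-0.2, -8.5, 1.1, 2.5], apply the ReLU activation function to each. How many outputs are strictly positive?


ReLU(x) = max(0, x) for each element:
ReLU(-0.2) = 0
ReLU(-8.5) = 0
ReLU(1.1) = 1.1
ReLU(2.5) = 2.5
Active neurons (>0): 2

2


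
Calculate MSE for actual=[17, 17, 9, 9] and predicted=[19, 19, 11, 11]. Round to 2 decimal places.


Differences: [-2, -2, -2, -2]
Squared errors: [4, 4, 4, 4]
Sum of squared errors = 16
MSE = 16 / 4 = 4.00

4.00


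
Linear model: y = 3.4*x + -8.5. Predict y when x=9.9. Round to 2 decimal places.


y = 3.4 * 9.9 + (-8.5)
= 33.66 + (-8.5)
= 25.16

25.16


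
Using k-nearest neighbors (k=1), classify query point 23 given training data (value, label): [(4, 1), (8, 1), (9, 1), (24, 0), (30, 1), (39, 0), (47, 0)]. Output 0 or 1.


Distances from query 23:
Point 24 (class 0): distance = 1
K=1 nearest neighbors: classes = [0]
Votes for class 1: 0 / 1
Majority vote => class 0

0


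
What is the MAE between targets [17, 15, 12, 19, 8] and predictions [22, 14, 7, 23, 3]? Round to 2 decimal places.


Absolute errors: [5, 1, 5, 4, 5]
Sum of absolute errors = 20
MAE = 20 / 5 = 4.00

4.00


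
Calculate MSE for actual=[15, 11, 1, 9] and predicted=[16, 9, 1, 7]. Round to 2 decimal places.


Differences: [-1, 2, 0, 2]
Squared errors: [1, 4, 0, 4]
Sum of squared errors = 9
MSE = 9 / 4 = 2.25

2.25


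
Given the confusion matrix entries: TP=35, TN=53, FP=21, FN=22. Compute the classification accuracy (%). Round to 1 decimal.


Accuracy = (TP + TN) / (TP + TN + FP + FN) * 100
= (35 + 53) / (35 + 53 + 21 + 22)
= 88 / 131
= 0.6718
= 67.2%

67.2


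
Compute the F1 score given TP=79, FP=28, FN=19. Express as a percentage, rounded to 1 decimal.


Precision = TP / (TP + FP) = 79 / 107 = 0.7383
Recall = TP / (TP + FN) = 79 / 98 = 0.8061
F1 = 2 * P * R / (P + R)
= 2 * 0.7383 * 0.8061 / (0.7383 + 0.8061)
= 1.1903 / 1.5444
= 0.7707
As percentage: 77.1%

77.1


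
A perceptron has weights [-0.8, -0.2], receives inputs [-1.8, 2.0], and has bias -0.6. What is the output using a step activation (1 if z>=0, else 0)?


z = w . x + b
= -0.8*-1.8 + -0.2*2.0 + -0.6
= 1.44 + -0.4 + -0.6
= 1.04 + -0.6
= 0.44
Since z = 0.44 >= 0, output = 1

1


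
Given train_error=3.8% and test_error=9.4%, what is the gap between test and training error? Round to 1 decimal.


Generalization gap = test_error - train_error
= 9.4 - 3.8
= 5.6%
A moderate gap.

5.6


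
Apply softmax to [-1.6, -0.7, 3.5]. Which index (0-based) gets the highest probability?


Softmax is a monotonic transformation, so it preserves the argmax.
We need to find the index of the maximum logit.
Index 0: -1.6
Index 1: -0.7
Index 2: 3.5
Maximum logit = 3.5 at index 2

2


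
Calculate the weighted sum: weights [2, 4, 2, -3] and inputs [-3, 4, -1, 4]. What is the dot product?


Element-wise products:
2 * -3 = -6
4 * 4 = 16
2 * -1 = -2
-3 * 4 = -12
Sum = -6 + 16 + -2 + -12
= -4

-4


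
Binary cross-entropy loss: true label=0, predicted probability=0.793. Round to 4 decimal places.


For y=0: Loss = -log(1-p)
= -log(1 - 0.793)
= -log(0.207)
= -(-1.575)
= 1.5750

1.5750


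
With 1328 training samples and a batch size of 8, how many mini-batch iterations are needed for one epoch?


Iterations per epoch = dataset_size / batch_size
= 1328 / 8
= 166

166


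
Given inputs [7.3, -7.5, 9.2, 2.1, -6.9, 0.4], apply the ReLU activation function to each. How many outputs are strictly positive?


ReLU(x) = max(0, x) for each element:
ReLU(7.3) = 7.3
ReLU(-7.5) = 0
ReLU(9.2) = 9.2
ReLU(2.1) = 2.1
ReLU(-6.9) = 0
ReLU(0.4) = 0.4
Active neurons (>0): 4

4


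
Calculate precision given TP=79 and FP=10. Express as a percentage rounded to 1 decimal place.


Precision = TP / (TP + FP) * 100
= 79 / (79 + 10)
= 79 / 89
= 0.8876
= 88.8%

88.8


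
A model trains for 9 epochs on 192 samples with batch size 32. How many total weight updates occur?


Iterations per epoch = 192 / 32 = 6
Total updates = iterations_per_epoch * epochs
= 6 * 9
= 54

54


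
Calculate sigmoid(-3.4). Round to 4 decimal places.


sigmoid(z) = 1 / (1 + exp(-z))
exp(-(-3.4)) = exp(3.4) = 29.9641
1 + 29.9641 = 30.9641
1 / 30.9641 = 0.0323

0.0323


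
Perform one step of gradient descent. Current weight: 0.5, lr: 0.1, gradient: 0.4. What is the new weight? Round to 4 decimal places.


w_new = w_old - lr * gradient
= 0.5 - 0.1 * 0.4
= 0.5 - (0.04)
= 0.4600

0.4600


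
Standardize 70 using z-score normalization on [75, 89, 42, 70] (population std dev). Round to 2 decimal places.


Mean = (75 + 89 + 42 + 70) / 4 = 69.0
Variance = sum((x_i - mean)^2) / n = 291.5
Std = sqrt(291.5) = 17.0734
Z = (x - mean) / std
= (70 - 69.0) / 17.0734
= 1.0 / 17.0734
= 0.06

0.06


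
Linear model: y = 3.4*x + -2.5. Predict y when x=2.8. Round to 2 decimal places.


y = 3.4 * 2.8 + (-2.5)
= 9.52 + (-2.5)
= 7.02

7.02


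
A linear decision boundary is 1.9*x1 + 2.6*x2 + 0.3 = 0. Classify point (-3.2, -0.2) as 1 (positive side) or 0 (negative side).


Compute 1.9 * -3.2 + 2.6 * -0.2 + 0.3
= -6.08 + -0.52 + 0.3
= -6.3
Since -6.3 < 0, the point is on the negative side.

0


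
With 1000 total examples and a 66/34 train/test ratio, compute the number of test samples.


Train samples = 1000 * 66% = 660
Test samples = 1000 - 660
= 340

340


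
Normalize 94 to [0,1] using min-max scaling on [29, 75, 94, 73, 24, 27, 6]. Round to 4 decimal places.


Min = 6, Max = 94
Range = 94 - 6 = 88
Scaled = (x - min) / (max - min)
= (94 - 6) / 88
= 88 / 88
= 1.0000

1.0000
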